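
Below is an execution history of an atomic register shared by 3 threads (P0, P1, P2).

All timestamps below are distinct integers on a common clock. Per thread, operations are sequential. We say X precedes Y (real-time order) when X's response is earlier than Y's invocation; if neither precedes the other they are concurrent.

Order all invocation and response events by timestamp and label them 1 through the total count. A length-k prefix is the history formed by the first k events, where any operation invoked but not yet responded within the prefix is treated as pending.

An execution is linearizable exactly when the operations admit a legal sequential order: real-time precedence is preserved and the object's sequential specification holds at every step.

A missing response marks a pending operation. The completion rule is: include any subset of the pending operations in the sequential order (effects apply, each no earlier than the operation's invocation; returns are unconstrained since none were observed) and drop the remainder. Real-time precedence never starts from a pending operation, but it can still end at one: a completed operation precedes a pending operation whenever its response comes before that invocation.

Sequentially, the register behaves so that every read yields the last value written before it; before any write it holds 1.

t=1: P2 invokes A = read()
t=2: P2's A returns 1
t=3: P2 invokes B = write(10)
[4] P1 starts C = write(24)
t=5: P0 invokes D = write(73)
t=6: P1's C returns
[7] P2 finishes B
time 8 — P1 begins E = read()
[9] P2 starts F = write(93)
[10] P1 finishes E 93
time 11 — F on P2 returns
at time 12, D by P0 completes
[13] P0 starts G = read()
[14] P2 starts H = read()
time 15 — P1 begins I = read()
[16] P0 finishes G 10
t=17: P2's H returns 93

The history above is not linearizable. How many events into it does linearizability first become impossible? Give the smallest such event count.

16

events 1..15 are linearizable; a witness order is A, B, C, D, F, E:
step 1: A read() → 1 — value 1
step 2: B write(10) — value 10
step 3: C write(24) — value 24
step 4: D write(73) — value 73
step 5: F write(93) — value 93
step 6: E read() → 93 — value 93
with event 16 included (G responding at time 16), all real-time-consistent orders fail
no completion choice of the 2 pending operations (H, I) rescues it — every subset was tried
e.g. A, B, C, D, E, F, G (pending dropped): illegal at step 5, since E read() → 93 cannot apply there
e.g. A, B, C, D, F, E, G (pending dropped): illegal at step 7, since G read() → 10 cannot apply there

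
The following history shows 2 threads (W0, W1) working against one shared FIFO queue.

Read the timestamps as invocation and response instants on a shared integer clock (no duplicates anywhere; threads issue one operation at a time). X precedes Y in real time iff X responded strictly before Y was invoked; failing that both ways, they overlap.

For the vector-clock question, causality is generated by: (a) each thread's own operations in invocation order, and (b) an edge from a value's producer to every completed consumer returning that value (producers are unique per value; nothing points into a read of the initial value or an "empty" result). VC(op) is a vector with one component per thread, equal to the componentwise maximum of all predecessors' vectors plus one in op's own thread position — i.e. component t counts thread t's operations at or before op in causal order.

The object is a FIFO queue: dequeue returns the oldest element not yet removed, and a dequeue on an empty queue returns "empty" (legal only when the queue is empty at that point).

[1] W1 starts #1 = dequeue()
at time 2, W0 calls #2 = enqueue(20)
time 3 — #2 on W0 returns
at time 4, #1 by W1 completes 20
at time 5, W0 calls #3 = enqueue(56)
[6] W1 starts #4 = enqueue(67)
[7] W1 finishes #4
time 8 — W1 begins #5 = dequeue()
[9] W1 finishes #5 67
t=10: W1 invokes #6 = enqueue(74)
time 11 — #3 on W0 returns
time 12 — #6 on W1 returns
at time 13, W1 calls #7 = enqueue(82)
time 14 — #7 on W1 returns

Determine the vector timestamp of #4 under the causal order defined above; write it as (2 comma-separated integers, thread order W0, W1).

invoked at 2, #2 has no predecessors; its own W0 bump gives (1, 0)
from VC(#2)=(1, 0), #1 (invoked 1) maxes components and bumps W1 → (1, 1)
from VC(#2)=(1, 0), #3 (invoked 5) maxes components and bumps W0 → (2, 0)
from VC(#1)=(1, 1), #4 (invoked 6) maxes components and bumps W1 → (1, 2)
from VC(#4)=(1, 2), #5 (invoked 8) maxes components and bumps W1 → (1, 3)
from VC(#5)=(1, 3), #6 (invoked 10) maxes components and bumps W1 → (1, 4)
from VC(#6)=(1, 4), #7 (invoked 13) maxes components and bumps W1 → (1, 5)
target: VC(#4) = (1, 2)

(1, 2)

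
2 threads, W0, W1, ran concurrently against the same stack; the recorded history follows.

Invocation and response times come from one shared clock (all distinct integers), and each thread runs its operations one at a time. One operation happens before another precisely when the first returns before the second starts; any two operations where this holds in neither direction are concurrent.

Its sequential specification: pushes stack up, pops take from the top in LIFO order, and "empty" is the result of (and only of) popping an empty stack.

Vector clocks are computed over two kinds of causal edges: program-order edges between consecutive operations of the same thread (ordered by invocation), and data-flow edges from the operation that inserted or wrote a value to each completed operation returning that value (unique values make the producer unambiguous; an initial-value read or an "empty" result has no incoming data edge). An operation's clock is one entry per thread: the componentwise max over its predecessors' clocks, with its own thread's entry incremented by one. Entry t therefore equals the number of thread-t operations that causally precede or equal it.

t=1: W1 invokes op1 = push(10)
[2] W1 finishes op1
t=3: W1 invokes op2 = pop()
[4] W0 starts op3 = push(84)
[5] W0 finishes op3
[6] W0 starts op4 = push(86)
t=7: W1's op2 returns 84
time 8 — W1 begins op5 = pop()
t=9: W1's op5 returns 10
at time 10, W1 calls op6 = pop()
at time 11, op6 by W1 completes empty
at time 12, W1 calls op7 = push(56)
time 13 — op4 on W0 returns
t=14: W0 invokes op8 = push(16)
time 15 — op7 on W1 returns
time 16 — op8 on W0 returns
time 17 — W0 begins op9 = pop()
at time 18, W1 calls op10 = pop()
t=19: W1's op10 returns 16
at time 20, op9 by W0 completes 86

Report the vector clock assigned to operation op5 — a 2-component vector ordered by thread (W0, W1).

(1, 3)

op1 (invocation 1): nothing precedes it; W1's component alone gives (0, 1)
op3 (invocation 4): nothing precedes it; W0's component alone gives (1, 0)
op4, invoked 6, takes VC(op3)=(1, 0) under max, adds 1 for W0 → (2, 0)
op2, invoked 3, takes VC(op1)=(0, 1), VC(op3)=(1, 0) under max, adds 1 for W1 → (1, 2)
op8, invoked 14, takes VC(op4)=(2, 0) under max, adds 1 for W0 → (3, 0)
op5, invoked 8, takes VC(op1)=(0, 1), VC(op2)=(1, 2) under max, adds 1 for W1 → (1, 3)
op9, invoked 17, takes VC(op4)=(2, 0), VC(op8)=(3, 0) under max, adds 1 for W0 → (4, 0)
op6, invoked 10, takes VC(op5)=(1, 3) under max, adds 1 for W1 → (1, 4)
op7, invoked 12, takes VC(op6)=(1, 4) under max, adds 1 for W1 → (1, 5)
op10, invoked 18, takes VC(op7)=(1, 5), VC(op8)=(3, 0) under max, adds 1 for W1 → (3, 6)
target: VC(op5) = (1, 3)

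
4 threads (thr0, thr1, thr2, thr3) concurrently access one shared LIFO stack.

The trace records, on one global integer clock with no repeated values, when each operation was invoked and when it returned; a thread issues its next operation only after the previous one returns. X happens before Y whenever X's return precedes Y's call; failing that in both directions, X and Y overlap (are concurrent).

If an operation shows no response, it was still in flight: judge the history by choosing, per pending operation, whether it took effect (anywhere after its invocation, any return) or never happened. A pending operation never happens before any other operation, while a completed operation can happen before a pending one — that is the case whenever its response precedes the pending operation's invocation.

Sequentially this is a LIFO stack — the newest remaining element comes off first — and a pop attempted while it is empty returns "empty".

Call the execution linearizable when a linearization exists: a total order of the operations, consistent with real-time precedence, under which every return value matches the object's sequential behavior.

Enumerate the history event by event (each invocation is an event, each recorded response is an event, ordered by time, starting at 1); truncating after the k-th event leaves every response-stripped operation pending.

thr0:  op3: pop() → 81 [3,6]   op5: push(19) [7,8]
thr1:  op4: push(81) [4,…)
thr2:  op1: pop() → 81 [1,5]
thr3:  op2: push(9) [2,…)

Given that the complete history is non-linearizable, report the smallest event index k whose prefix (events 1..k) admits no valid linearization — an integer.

events 1..5 are linearizable; a witness order is op2, op3, op4, op1:
1. op2 push(9) (pending, included), leaving stack <9>
2. op3 pop() (pending, included), leaving stack <>
3. op4 push(81) (pending, included), leaving stack <81>
4. op1 pop() → 81, leaving stack <>
with event 6 included (op3 responding at time 6), all real-time-consistent orders fail
including or dropping the 2 pending operations (op2, op4) in any combination fails
take op1, op3 (pending dropped): step 1 already fails, because op1 pop() → 81 cannot occur there
take op3, op1 (pending dropped): step 1 already fails, because op3 pop() → 81 cannot occur there

6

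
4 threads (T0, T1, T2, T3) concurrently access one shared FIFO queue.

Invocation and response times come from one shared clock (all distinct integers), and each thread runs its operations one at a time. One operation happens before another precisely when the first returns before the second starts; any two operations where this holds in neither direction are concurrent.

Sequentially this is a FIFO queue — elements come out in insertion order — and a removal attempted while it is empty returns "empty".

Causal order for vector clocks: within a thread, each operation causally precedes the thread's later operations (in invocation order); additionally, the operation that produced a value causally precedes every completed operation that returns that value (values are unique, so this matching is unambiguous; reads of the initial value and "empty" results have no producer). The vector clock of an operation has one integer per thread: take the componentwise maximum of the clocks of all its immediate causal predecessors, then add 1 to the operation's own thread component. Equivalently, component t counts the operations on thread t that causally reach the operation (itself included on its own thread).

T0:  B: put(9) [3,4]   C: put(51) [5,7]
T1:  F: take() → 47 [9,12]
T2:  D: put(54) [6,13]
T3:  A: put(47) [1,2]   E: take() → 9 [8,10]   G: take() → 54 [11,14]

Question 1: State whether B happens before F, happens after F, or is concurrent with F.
B spans [3,4], F spans [9,12]
resp(B)=4 < inv(F)=9

before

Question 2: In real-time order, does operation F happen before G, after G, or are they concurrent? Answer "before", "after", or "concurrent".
F spans [9,12], G spans [11,14]
the intervals overlap in both directions

concurrent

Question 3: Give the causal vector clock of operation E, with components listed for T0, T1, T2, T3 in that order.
A (invocation 1): nothing precedes it; T3's component alone gives (0, 0, 0, 1)
D (invocation 6): nothing precedes it; T2's component alone gives (0, 0, 1, 0)
B (invocation 3): nothing precedes it; T0's component alone gives (1, 0, 0, 0)
F (invocation 9): componentwise max over VC(A)=(0, 0, 0, 1), +1 at T1, giving (0, 1, 0, 1)
C (invocation 5): componentwise max over VC(B)=(1, 0, 0, 0), +1 at T0, giving (2, 0, 0, 0)
E (invocation 8): componentwise max over VC(A)=(0, 0, 0, 1), VC(B)=(1, 0, 0, 0), +1 at T3, giving (1, 0, 0, 2)
G (invocation 11): componentwise max over VC(D)=(0, 0, 1, 0), VC(E)=(1, 0, 0, 2), +1 at T3, giving (1, 0, 1, 3)
target: VC(E) = (1, 0, 0, 2)

(1, 0, 0, 2)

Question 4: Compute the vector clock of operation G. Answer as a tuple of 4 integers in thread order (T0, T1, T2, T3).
invoked at 1, A has no predecessors; its own T3 bump gives (0, 0, 0, 1)
invoked at 6, D has no predecessors; its own T2 bump gives (0, 0, 1, 0)
invoked at 3, B has no predecessors; its own T0 bump gives (1, 0, 0, 0)
invoked at 9, F merges VC(A)=(0, 0, 0, 1) and bumps T1's slot → (0, 1, 0, 1)
invoked at 5, C merges VC(B)=(1, 0, 0, 0) and bumps T0's slot → (2, 0, 0, 0)
invoked at 8, E merges VC(A)=(0, 0, 0, 1), VC(B)=(1, 0, 0, 0) and bumps T3's slot → (1, 0, 0, 2)
invoked at 11, G merges VC(D)=(0, 0, 1, 0), VC(E)=(1, 0, 0, 2) and bumps T3's slot → (1, 0, 1, 3)
target: VC(G) = (1, 0, 1, 3)

(1, 0, 1, 3)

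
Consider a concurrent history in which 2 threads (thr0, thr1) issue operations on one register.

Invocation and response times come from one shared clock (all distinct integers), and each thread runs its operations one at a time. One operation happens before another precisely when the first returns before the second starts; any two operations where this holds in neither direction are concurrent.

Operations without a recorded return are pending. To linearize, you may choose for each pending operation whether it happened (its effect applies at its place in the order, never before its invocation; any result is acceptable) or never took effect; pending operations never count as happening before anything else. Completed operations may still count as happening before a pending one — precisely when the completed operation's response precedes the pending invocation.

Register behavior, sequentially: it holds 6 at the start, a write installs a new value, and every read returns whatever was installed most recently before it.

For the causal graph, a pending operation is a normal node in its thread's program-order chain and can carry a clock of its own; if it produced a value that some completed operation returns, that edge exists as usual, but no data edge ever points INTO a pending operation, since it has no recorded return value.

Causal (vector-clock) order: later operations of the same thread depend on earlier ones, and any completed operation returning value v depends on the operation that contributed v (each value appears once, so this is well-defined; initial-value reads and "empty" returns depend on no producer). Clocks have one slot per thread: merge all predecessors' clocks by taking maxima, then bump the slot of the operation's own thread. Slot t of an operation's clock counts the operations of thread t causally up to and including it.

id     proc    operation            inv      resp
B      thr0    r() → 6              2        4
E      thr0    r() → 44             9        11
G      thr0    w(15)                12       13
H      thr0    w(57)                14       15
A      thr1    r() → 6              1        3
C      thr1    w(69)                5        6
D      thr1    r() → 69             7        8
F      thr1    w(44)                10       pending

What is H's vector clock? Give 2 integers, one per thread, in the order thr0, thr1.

invoked at 1, A has no predecessors; its own thr1 bump gives (0, 1)
invoked at 2, B has no predecessors; its own thr0 bump gives (1, 0)
C, invoked 5, takes VC(A)=(0, 1) under max, adds 1 for thr1 → (0, 2)
D, invoked 7, takes VC(C)=(0, 2) under max, adds 1 for thr1 → (0, 3)
F, invoked 10, takes VC(D)=(0, 3) under max, adds 1 for thr1 → (0, 4)
E, invoked 9, takes VC(B)=(1, 0), VC(F)=(0, 4) under max, adds 1 for thr0 → (2, 4)
G, invoked 12, takes VC(E)=(2, 4) under max, adds 1 for thr0 → (3, 4)
H, invoked 14, takes VC(G)=(3, 4) under max, adds 1 for thr0 → (4, 4)
target: VC(H) = (4, 4)

(4, 4)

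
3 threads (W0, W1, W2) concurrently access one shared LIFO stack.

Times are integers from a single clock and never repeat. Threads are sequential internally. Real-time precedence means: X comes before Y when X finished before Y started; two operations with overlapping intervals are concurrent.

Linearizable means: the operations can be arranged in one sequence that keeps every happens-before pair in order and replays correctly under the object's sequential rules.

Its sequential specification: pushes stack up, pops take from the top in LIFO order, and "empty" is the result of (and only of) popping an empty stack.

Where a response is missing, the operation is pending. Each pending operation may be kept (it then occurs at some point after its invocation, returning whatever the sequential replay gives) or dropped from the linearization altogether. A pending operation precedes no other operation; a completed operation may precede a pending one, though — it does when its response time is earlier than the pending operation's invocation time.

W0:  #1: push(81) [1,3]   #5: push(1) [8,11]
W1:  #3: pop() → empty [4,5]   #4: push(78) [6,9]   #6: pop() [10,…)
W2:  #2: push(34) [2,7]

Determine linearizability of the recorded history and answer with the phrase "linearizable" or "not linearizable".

cut after 4 events: linearizable; cut after 5 events (#3 responds, time 5): not linearizable
a single order respects real time; the 2 completed LIFO stack operations fail replay along it
include/drop combinations of the 1 pending operation (#2) were all tried; none helps
for example #1, #3 (pending dropped) fails at step 2: #3 pop() → empty is not legal there

not linearizable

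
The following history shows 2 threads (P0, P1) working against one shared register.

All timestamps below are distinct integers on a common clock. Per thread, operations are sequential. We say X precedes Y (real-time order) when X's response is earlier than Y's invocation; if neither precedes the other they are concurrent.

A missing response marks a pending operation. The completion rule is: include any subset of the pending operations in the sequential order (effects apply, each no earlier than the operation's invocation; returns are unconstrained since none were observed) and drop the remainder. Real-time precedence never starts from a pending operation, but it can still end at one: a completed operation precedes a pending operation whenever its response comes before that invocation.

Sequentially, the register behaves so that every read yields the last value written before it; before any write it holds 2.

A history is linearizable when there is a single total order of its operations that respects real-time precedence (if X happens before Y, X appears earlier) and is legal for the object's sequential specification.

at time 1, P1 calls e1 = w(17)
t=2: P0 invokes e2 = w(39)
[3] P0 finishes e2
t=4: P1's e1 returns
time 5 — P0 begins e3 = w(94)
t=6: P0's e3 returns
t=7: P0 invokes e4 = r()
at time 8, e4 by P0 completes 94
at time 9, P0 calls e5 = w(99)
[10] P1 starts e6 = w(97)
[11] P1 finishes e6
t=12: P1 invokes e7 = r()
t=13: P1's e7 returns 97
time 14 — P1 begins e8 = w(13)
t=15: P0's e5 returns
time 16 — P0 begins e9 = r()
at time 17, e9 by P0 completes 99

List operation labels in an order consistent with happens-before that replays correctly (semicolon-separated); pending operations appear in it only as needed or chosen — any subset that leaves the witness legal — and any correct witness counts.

step 1: e1 w(17) — value 17
step 2: e2 w(39) — value 39
step 3: e3 w(94) — value 94
step 4: e4 r() → 94 — value 94
step 5: e6 w(97) — value 97
step 6: e7 r() → 97 — value 97
step 7: e5 w(99) — value 99
step 8: e9 r() → 99 — value 99

e1; e2; e3; e4; e6; e7; e5; e9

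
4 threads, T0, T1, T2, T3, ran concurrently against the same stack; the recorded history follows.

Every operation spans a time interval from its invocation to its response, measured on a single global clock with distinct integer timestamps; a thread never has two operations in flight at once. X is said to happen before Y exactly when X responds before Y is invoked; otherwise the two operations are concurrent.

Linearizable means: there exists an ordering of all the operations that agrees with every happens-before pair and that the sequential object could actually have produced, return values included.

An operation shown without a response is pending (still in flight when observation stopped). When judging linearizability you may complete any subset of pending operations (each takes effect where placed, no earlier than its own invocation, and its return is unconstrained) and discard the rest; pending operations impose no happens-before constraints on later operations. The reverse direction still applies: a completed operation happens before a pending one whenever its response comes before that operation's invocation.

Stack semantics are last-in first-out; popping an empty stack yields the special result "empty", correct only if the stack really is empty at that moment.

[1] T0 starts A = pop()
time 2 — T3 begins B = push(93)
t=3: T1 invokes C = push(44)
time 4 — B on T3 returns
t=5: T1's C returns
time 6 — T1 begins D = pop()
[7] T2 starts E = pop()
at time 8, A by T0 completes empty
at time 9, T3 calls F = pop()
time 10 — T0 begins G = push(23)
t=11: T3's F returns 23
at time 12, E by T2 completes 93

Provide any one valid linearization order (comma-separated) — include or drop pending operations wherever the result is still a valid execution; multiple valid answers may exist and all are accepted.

step 1: A pop() → empty — stack <>
step 2: B push(93) — stack <93>
step 3: C push(44) — stack <93,44>
step 4: D pop() (pending, included) — stack <93>
step 5: E pop() → 93 — stack <>
step 6: G push(23) (pending, included) — stack <23>
step 7: F pop() → 23 — stack <>

A, B, C, D, E, G, F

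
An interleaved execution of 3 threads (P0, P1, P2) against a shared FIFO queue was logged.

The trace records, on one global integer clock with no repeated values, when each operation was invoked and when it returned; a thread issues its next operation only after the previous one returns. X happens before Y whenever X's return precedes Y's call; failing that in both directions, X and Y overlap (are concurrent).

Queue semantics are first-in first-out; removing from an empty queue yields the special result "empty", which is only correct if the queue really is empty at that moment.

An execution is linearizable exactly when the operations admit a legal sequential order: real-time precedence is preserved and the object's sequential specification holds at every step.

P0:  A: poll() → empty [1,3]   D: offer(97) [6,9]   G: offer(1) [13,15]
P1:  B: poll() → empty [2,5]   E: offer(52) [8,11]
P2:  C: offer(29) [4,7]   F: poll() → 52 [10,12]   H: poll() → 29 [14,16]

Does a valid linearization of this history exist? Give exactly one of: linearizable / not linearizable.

prefix check: 1..11 passes, 1..12 fails once F's time-12 response joins
all 13 real-time-respecting orders fail — 6 completed FIFO queue operations, no legal replay
sample order A, B, C, D, E, F stalls at step 6 — F poll() → 52 has no legal effect
sample order A, B, C, D, F, E stalls at step 5 — F poll() → 52 has no legal effect

not linearizable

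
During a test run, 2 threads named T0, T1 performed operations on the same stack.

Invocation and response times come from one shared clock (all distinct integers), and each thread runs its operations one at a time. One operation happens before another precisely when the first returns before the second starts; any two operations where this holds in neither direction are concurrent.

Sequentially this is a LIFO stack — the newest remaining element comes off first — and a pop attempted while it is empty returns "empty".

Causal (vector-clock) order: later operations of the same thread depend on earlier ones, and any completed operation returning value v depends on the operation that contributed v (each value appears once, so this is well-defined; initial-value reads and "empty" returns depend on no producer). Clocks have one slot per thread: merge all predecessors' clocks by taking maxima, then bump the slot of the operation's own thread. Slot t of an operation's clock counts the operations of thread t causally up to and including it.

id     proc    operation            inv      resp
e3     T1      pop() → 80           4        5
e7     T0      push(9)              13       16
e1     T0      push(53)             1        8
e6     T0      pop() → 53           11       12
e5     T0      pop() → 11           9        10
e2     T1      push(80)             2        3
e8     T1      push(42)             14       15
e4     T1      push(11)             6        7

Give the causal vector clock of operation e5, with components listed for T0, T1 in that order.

no predecessors for e2 (invoked 2): T1 increments from zero → (0, 1)
no predecessors for e1 (invoked 1): T0 increments from zero → (1, 0)
invoked at 4, e3 merges VC(e2)=(0, 1) and bumps T1's slot → (0, 2)
invoked at 6, e4 merges VC(e3)=(0, 2) and bumps T1's slot → (0, 3)
invoked at 14, e8 merges VC(e4)=(0, 3) and bumps T1's slot → (0, 4)
invoked at 9, e5 merges VC(e1)=(1, 0), VC(e4)=(0, 3) and bumps T0's slot → (2, 3)
invoked at 11, e6 merges VC(e1)=(1, 0), VC(e5)=(2, 3) and bumps T0's slot → (3, 3)
invoked at 13, e7 merges VC(e6)=(3, 3) and bumps T0's slot → (4, 3)
target: VC(e5) = (2, 3)

(2, 3)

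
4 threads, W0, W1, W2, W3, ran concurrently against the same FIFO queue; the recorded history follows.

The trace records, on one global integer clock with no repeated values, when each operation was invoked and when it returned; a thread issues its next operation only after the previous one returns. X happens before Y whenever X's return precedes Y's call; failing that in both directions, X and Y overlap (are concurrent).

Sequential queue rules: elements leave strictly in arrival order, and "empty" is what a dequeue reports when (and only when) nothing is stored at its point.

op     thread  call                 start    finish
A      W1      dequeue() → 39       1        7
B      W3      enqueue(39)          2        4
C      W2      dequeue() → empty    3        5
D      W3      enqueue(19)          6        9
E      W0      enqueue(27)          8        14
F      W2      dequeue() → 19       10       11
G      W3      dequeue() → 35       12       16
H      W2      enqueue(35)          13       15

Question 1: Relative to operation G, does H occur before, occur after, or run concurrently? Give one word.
Answer: concurrent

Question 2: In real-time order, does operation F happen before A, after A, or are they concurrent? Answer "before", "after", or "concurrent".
Answer: after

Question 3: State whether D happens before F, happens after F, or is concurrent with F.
Answer: before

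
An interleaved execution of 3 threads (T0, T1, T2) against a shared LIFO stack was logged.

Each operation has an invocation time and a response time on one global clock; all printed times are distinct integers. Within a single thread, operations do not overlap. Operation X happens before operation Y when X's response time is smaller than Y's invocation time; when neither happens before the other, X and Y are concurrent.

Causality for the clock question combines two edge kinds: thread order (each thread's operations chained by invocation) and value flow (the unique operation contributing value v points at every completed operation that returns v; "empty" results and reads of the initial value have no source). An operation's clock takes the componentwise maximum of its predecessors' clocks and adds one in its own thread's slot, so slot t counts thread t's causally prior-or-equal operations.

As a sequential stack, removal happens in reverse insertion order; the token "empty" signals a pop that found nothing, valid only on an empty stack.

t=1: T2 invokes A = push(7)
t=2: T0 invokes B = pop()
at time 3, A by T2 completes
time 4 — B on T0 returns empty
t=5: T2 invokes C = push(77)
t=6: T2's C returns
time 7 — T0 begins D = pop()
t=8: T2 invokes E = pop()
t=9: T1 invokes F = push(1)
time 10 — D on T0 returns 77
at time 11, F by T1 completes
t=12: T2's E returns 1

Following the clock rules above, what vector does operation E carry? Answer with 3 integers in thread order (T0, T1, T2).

invoked at 1, A has no predecessors; its own T2 bump gives (0, 0, 1)
invoked at 9, F has no predecessors; its own T1 bump gives (0, 1, 0)
invoked at 2, B has no predecessors; its own T0 bump gives (1, 0, 0)
C (invocation 5): componentwise max over VC(A)=(0, 0, 1), +1 at T2, giving (0, 0, 2)
E (invocation 8): componentwise max over VC(C)=(0, 0, 2), VC(F)=(0, 1, 0), +1 at T2, giving (0, 1, 3)
D (invocation 7): componentwise max over VC(B)=(1, 0, 0), VC(C)=(0, 0, 2), +1 at T0, giving (2, 0, 2)
target: VC(E) = (0, 1, 3)

(0, 1, 3)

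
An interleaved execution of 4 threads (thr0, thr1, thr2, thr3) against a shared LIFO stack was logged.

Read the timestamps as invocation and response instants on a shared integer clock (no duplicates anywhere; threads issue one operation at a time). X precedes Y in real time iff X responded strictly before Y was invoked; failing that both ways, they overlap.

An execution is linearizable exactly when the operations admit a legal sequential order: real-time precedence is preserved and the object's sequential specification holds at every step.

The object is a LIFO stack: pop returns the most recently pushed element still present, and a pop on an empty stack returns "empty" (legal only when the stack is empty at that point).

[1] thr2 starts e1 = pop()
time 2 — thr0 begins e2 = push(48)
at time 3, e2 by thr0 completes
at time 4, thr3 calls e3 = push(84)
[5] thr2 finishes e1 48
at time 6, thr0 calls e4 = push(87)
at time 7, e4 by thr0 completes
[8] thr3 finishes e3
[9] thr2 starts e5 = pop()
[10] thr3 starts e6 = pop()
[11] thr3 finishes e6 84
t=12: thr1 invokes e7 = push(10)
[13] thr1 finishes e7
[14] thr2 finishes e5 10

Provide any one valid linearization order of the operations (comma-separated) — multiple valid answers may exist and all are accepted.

e2, e1, e4, e3, e6, e7, e5

1. e2 push(48), leaving stack <48>
2. e1 pop() → 48, leaving stack <>
3. e4 push(87), leaving stack <87>
4. e3 push(84), leaving stack <87,84>
5. e6 pop() → 84, leaving stack <87>
6. e7 push(10), leaving stack <87,10>
7. e5 pop() → 10, leaving stack <87>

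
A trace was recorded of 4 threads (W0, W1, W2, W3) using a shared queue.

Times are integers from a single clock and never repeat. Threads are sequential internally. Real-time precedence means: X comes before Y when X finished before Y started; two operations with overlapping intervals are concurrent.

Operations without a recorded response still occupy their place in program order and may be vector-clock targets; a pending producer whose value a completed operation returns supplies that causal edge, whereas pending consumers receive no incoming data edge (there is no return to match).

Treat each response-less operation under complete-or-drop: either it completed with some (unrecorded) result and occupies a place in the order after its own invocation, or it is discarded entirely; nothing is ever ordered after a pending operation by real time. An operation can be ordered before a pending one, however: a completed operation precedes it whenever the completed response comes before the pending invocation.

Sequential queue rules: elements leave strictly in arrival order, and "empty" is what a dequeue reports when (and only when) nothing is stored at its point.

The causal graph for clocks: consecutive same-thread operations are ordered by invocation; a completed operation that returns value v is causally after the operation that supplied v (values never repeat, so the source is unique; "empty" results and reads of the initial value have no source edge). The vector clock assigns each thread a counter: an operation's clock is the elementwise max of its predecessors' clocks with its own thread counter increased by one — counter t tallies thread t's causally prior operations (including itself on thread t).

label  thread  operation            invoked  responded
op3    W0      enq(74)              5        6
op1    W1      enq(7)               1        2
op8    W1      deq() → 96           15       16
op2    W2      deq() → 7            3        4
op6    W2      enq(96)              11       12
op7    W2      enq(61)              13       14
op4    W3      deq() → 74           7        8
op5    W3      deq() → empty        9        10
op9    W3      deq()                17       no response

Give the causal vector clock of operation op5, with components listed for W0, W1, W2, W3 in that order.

op1 (invocation 1): nothing precedes it; W1's component alone gives (0, 1, 0, 0)
op3 (invocation 5): nothing precedes it; W0's component alone gives (1, 0, 0, 0)
op2 (invocation 3): componentwise max over VC(op1)=(0, 1, 0, 0), +1 at W2, giving (0, 1, 1, 0)
op4 (invocation 7): componentwise max over VC(op3)=(1, 0, 0, 0), +1 at W3, giving (1, 0, 0, 1)
op6 (invocation 11): componentwise max over VC(op2)=(0, 1, 1, 0), +1 at W2, giving (0, 1, 2, 0)
op5 (invocation 9): componentwise max over VC(op4)=(1, 0, 0, 1), +1 at W3, giving (1, 0, 0, 2)
op7 (invocation 13): componentwise max over VC(op6)=(0, 1, 2, 0), +1 at W2, giving (0, 1, 3, 0)
op8 (invocation 15): componentwise max over VC(op1)=(0, 1, 0, 0), VC(op6)=(0, 1, 2, 0), +1 at W1, giving (0, 2, 2, 0)
op9 (invocation 17): componentwise max over VC(op5)=(1, 0, 0, 2), +1 at W3, giving (1, 0, 0, 3)
target: VC(op5) = (1, 0, 0, 2)

(1, 0, 0, 2)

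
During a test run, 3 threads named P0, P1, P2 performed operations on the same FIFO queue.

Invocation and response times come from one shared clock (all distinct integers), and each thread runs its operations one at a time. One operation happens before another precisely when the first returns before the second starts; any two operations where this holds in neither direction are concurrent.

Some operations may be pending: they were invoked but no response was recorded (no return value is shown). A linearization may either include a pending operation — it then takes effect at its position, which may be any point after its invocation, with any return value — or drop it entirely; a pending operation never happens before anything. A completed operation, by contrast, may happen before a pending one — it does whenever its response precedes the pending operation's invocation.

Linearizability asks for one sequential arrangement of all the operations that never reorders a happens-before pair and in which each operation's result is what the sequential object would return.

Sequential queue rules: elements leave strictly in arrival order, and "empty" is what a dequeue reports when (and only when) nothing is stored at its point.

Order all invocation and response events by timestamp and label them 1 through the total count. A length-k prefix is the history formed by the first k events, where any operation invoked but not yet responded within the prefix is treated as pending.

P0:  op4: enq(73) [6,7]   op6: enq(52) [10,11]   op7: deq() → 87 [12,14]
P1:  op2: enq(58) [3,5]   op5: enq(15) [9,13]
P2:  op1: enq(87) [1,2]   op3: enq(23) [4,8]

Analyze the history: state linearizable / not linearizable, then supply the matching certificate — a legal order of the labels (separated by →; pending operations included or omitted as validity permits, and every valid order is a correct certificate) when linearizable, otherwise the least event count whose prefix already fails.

linearizable — witness: op1 → op2 → op3 → op4 → op5 → op6 → op7

step 1: op1 enq(87) — queue <87>
step 2: op2 enq(58) — queue <87,58>
step 3: op3 enq(23) — queue <87,58,23>
step 4: op4 enq(73) — queue <87,58,23,73>
step 5: op5 enq(15) — queue <87,58,23,73,15>
step 6: op6 enq(52) — queue <87,58,23,73,15,52>
step 7: op7 deq() → 87 — queue <58,23,73,15,52>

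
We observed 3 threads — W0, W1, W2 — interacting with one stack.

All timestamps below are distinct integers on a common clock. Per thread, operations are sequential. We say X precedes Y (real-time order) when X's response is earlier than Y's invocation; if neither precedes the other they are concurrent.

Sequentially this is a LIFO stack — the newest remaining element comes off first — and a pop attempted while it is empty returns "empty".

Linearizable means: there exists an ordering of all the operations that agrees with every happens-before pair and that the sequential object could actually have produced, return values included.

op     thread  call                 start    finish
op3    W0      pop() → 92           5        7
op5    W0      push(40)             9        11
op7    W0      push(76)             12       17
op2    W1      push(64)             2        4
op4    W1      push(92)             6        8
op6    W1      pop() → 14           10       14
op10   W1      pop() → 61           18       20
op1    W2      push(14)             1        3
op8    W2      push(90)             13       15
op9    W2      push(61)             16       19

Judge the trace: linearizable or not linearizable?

one valid linearization: op2, op1, op4, op3, op6, op5, op7, op8, op9, op10
1. op2 push(64), leaving stack <64>
2. op1 push(14), leaving stack <64,14>
3. op4 push(92), leaving stack <64,14,92>
4. op3 pop() → 92, leaving stack <64,14>
5. op6 pop() → 14, leaving stack <64>
6. op5 push(40), leaving stack <64,40>
7. op7 push(76), leaving stack <64,40,76>
8. op8 push(90), leaving stack <64,40,76,90>
9. op9 push(61), leaving stack <64,40,76,90,61>
10. op10 pop() → 61, leaving stack <64,40,76,90>

linearizable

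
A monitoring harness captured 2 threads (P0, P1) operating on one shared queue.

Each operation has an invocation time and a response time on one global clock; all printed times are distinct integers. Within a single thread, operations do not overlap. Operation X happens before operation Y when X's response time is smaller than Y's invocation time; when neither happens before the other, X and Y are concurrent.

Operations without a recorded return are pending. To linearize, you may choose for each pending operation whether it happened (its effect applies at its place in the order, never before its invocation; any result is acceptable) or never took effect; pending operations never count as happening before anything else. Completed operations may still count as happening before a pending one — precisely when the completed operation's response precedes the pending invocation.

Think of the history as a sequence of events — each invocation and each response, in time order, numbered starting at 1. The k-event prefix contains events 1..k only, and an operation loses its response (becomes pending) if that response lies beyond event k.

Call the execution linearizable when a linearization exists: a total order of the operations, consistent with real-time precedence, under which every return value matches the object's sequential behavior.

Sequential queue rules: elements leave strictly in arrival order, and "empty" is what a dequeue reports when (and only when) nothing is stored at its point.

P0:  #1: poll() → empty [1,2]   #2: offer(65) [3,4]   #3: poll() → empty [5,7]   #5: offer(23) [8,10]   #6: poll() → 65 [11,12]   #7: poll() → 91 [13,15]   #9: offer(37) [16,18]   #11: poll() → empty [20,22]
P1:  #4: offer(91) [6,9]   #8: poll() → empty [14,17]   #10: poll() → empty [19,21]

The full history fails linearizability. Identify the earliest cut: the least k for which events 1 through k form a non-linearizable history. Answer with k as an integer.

a valid linearization of events 1..6 exists, for instance #1, #2:
after step 1 (#1 poll() → empty): queue <>
after step 2 (#2 offer(65)): queue <65>
include event 7 — #3 responding at 7 — and every candidate order breaks
completion choices over the 1 pending operation (#4) were checked; none helps
one such order, #1, #2, #3 (pending dropped), breaks at step 3 where #3 poll() → empty is illegal

7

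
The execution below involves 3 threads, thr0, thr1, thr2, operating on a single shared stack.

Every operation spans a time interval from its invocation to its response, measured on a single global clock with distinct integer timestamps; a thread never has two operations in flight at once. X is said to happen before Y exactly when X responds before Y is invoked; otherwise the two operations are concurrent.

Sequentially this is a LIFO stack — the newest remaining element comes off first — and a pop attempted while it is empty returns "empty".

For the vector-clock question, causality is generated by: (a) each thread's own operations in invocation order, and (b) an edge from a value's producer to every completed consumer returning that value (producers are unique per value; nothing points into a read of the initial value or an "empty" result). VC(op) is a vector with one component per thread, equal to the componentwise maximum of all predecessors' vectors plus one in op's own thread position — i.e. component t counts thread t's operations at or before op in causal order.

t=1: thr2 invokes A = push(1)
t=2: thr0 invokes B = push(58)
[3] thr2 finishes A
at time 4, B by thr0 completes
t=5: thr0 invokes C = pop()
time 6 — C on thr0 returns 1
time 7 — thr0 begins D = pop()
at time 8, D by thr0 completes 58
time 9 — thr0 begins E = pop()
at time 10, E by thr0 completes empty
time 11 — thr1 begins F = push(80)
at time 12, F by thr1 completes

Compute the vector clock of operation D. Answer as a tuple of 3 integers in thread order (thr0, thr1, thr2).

(3, 0, 1)

no predecessors for A (invoked 1): thr2 increments from zero → (0, 0, 1)
no predecessors for F (invoked 11): thr1 increments from zero → (0, 1, 0)
no predecessors for B (invoked 2): thr0 increments from zero → (1, 0, 0)
VC(C, invoked at 5): max of VC(A)=(0, 0, 1), VC(B)=(1, 0, 0), then +1 on thread thr0 → (2, 0, 1)
VC(D, invoked at 7): max of VC(B)=(1, 0, 0), VC(C)=(2, 0, 1), then +1 on thread thr0 → (3, 0, 1)
VC(E, invoked at 9): max of VC(D)=(3, 0, 1), then +1 on thread thr0 → (4, 0, 1)
target: VC(D) = (3, 0, 1)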